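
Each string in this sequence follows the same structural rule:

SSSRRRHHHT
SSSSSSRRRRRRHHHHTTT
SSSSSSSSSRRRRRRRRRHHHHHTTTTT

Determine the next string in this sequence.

SSSSSSSSSSSSRRRRRRRRRRRRHHHHHHTTTTTTT

Reading off run lengths: S runs 3, 6, 9; R runs 3, 6, 9; H runs 3, 4, 5; T runs 1, 3, 5 — each is linear in n (n = 1, 2, …).
For the next term, n = 4, so the run lengths are 12, 12, 6, 7.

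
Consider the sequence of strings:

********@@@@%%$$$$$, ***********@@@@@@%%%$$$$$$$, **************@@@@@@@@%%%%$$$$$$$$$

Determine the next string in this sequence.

Reading off run lengths: * runs 8, 11, 14; @ runs 4, 6, 8; % runs 2, 3, 4; $ runs 5, 7, 9 — each is linear in n, where the shown terms are n = 2, 3, 4.
At n = 5 the blocks have lengths 17, 10, 5, 11.

*****************@@@@@@@@@@%%%%%$$$$$$$$$$$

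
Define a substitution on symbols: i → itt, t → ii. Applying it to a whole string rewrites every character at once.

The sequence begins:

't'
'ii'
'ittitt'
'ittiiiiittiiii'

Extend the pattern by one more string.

ittiiiiittittittittittiiiiittittittitt

φ(ittiiiiittiiii) expands symbol-by-symbol to itt ii ii itt itt itt itt itt ii ii itt itt itt itt; joining the 14 pieces gives the next term.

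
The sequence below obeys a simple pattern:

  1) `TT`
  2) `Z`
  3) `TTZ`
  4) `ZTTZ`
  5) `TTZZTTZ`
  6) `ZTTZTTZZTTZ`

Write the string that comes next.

Each term (from the third on) is the two preceding terms concatenated in order: term 3 = TT·Z = TTZ.
Continuing: TTZZTTZ · ZTTZTTZZTTZ gives term 7.

TTZZTTZZTTZTTZZTTZ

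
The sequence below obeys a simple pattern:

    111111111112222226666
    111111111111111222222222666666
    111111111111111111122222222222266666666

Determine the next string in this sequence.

Reading off run lengths: 1 runs 11, 15, 19; 2 runs 6, 9, 12; 6 runs 4, 6, 8 — each is linear in n, where the shown terms are n = 2, 3, 4.
For the next term, n = 5, so the run lengths are 23, 15, 10.

111111111111111111111112222222222222226666666666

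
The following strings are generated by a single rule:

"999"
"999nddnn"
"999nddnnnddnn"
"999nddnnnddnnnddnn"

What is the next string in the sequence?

The strings grow by a fixed suffix nddnn each time.
So the next term is 999nddnnnddnnnddnn·nddnn.

999nddnnnddnnnddnnnddnn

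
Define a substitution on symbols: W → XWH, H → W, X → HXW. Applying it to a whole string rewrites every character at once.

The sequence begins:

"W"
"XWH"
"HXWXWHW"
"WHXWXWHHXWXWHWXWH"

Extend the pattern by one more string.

Applying the rule to each of the 17 symbols of WHXWXWHHXWXWHWXWH gives the pieces XWH W HXW XWH HXW XWH W W HXW XWH HXW XWH W XWH HXW XWH W, which concatenate to the answer.

XWHWHXWXWHHXWXWHWWHXWXWHHXWXWHWXWHHXWXWHW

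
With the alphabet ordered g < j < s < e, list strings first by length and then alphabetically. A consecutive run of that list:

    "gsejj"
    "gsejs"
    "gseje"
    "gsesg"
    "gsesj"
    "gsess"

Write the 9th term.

Stepping forward 3 times from gsess: gsess → gsese → gseeg, then the target.

gseej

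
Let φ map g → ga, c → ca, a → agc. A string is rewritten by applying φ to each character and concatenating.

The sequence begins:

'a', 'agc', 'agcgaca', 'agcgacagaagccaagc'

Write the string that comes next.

Rewriting the 17 symbols of agcgacagaagccaagc one by one yields agc ga ca ga agc ca agc ga agc agc ga ca ca agc agc ga ca; concatenated:

agcgacagaagccaagcgaagcagcgacacaagcagcgaca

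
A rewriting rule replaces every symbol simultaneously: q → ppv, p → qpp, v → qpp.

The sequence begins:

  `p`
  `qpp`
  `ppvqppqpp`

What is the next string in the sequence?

qppqppqppppvqppqppppvqppqpp

Rewriting each symbol of ppvqppqpp: p→qpp, p→qpp, v→qpp, q→ppv, p→qpp, p→qpp, q→ppv, p→qpp, p→qpp, which concatenates to qpp qpp qpp ppv qpp qpp ppv qpp qpp.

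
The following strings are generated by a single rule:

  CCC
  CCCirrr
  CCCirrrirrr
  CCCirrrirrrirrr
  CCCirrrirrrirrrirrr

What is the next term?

Each term is the previous one with irrr appended.
So the next term is CCCirrrirrrirrrirrr·irrr.

CCCirrrirrrirrrirrrirrr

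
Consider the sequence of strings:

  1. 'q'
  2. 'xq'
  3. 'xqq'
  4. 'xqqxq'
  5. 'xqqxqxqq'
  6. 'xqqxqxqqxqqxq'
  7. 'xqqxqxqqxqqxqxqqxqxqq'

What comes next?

xqqxqxqqxqqxqxqqxqxqqxqqxqxqqxqqxq

From term 3 onward, concatenate the last term with the second-to-last: xq·q = xqq, xqq·xq = xqqxq, …
The next term joins xqqxqxqqxqqxqxqqxqxqq and xqqxqxqqxqqxq.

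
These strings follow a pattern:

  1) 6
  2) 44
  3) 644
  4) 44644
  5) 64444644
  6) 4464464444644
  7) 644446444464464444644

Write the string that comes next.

Each term (from the third on) is the two preceding terms concatenated in order: term 3 = 6·44 = 644.
Continuing: 4464464444644 · 644446444464464444644 gives term 8.

4464464444644644446444464464444644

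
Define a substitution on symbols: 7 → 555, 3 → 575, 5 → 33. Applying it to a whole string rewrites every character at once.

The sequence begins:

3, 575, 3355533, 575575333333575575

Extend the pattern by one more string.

φ(575575333333575575) expands symbol-by-symbol to 33 555 33 33 555 33 575 575 575 575 575 575 33 555 33 33 555 33; joining the 18 pieces gives the next term.

3355533335553357557557557557557533555333355533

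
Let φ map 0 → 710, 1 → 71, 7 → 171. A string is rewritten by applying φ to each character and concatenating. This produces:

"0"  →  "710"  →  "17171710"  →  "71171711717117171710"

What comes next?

Rewriting the 20 symbols of 71171711717117171710 one by one yields 171 71 71 171 71 171 71 71 171 71 171 71 71 171 71 171 71 171 71 710; concatenated:

1717171171711717171171711717171171711717117171710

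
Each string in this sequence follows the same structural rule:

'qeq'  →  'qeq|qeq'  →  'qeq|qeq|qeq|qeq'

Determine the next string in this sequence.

qeq|qeq|qeq|qeq|qeq|qeq|qeq|qeq

s(k+1) = s(k)·|·s(k) — each term doubles the last with '|' between the halves.
So the next term is two copies of qeq|qeq|qeq|qeq with '|' between the halves.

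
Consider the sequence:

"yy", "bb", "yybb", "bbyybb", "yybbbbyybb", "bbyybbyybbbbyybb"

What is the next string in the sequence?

yybbbbyybbbbyybbyybbbbyybb

Each term (from the third on) is the two preceding terms concatenated in order: term 3 = yy·bb = yybb.
So term 7 is yybbbbyybb·bbyybbyybbbbyybb.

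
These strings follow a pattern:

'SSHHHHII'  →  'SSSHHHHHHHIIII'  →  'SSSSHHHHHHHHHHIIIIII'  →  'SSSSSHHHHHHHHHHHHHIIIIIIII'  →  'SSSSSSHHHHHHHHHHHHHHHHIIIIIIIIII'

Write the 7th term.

SSSSSSSSHHHHHHHHHHHHHHHHHHHHHHIIIIIIIIIIIIII

Each string has the form S^{n+1} H^{3n+1} I^{2n} (n = 1, 2, …).
Setting n = 7 gives 8, 22, 14 characters in each block.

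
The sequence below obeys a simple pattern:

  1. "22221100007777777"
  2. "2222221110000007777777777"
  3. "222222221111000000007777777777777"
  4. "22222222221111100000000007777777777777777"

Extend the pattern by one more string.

2222222222221111110000000000007777777777777777777

Reading off run lengths: 2 runs 4, 6, 8, 10; 1 runs 2, 3, 4, 5; 0 runs 4, 6, 8, 10; 7 runs 7, 10, 13, 16 — each is linear in n, where the shown terms are n = 2, 3, 4, 5.
At n = 6 the blocks have lengths 12, 6, 12, 19.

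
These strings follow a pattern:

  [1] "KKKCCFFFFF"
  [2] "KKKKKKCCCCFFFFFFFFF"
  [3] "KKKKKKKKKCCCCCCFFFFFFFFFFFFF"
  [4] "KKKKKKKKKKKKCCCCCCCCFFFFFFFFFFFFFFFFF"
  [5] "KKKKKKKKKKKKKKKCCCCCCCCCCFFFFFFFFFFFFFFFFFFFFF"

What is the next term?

KKKKKKKKKKKKKKKKKKCCCCCCCCCCCCFFFFFFFFFFFFFFFFFFFFFFFFF

Term n consists of 3n K's, followed by 2n C's, followed by 4n+1 F's (n = 1, 2, …).
Setting n = 6 gives 18, 12, 25 characters in each block.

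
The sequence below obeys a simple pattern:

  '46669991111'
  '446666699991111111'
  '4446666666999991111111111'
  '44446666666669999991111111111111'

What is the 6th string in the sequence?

4444446666666666666999999991111111111111111111

Each string has the form 4^{n} 6^{2n+1} 9^{n+2} 1^{3n+1} (n = 1, 2, …).
Setting n = 6 gives 6, 13, 8, 19 characters in each block.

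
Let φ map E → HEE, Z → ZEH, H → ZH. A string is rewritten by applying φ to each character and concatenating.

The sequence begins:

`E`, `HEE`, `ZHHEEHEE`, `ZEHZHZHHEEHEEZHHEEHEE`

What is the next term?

ZEHHEEZHZEHZHZEHZHZHHEEHEEZHHEEHEEZEHZHZHHEEHEEZHHEEHEE

Applying the rule to each of the 21 symbols of ZEHZHZHHEEHEEZHHEEHEE gives the pieces ZEH HEE ZH ZEH ZH ZEH ZH ZH HEE HEE ZH HEE HEE ZEH ZH ZH HEE HEE ZH HEE HEE, which concatenate to the answer.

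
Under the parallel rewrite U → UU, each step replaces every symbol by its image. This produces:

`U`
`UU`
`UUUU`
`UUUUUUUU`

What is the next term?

Rewriting each symbol of UUUUUUUU: U→UU, U→UU, U→UU, U→UU, U→UU, U→UU, U→UU, U→UU, which concatenates to UU UU UU UU UU UU UU UU.

UUUUUUUUUUUUUUUU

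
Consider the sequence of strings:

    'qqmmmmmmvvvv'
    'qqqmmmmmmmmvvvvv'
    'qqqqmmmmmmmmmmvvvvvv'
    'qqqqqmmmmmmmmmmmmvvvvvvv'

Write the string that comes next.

qqqqqqmmmmmmmmmmmmmmvvvvvvvv

Each string has the form q^{n-1} m^{2n} v^{n+1}, where the shown terms are n = 3, 4, 5, 6.
Setting n = 7 gives 6, 14, 8 characters in each block.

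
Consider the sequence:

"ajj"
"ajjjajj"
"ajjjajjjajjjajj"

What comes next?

ajjjajjjajjjajjjajjjajjjajjjajj

Each string is two copies of the previous one joined by 'j'.
So the next term is two copies of ajjjajjjajjjajj with 'j' between the halves.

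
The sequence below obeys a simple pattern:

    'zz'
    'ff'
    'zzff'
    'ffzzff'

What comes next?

zzffffzzff

Each term (from the third on) is the two preceding terms concatenated in order: term 3 = zz·ff = zzff.
So term 5 is zzff·ffzzff.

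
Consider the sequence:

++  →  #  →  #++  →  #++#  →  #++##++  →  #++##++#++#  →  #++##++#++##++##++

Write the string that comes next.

This is a Fibonacci-style word recurrence s(k) = s(k−1)·s(k−2): e.g. #·++ = #++.
The next term joins #++##++#++##++##++ and #++##++#++#.

#++##++#++##++##++#++##++#++#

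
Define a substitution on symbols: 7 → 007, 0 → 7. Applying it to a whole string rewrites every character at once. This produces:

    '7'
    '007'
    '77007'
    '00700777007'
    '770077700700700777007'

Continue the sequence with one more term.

φ(770077700700700777007) expands symbol-by-symbol to 007 007 7 7 007 007 007 7 7 007 7 7 007 7 7 007 007 007 7 7 007; joining the 21 pieces gives the next term.

0070077700700700777007770077700700700777007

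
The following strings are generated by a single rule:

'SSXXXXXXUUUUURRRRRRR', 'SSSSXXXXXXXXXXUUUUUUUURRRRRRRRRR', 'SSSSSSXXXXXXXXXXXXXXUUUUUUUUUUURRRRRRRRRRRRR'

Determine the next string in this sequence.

SSSSSSSSXXXXXXXXXXXXXXXXXXUUUUUUUUUUUUUURRRRRRRRRRRRRRRR

Each string has the form S^{2n-2} X^{4n-2} U^{3n-1} R^{3n+1}, where the shown terms are n = 2, 3, 4.
For the next term, n = 5, so the run lengths are 8, 18, 14, 16.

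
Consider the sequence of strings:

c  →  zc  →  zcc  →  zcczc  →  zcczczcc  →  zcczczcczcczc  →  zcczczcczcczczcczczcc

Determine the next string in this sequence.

zcczczcczcczczcczczcczcczczcczcczc

This is a Fibonacci-style word recurrence s(k) = s(k−1)·s(k−2): e.g. zc·c = zcc.
So term 8 is zcczczcczcczczcczczcc·zcczczcczcczc.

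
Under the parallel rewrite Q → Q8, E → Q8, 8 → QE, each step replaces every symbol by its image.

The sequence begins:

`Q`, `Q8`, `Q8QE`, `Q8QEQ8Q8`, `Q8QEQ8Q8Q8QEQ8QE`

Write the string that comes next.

Q8QEQ8Q8Q8QEQ8QEQ8QEQ8Q8Q8QEQ8Q8

Replace each of the 16 characters of Q8QEQ8Q8Q8QEQ8QE in place — Q8 QE Q8 Q8 Q8 QE Q8 QE Q8 QE Q8 Q8 Q8 QE Q8 Q8 — and concatenate.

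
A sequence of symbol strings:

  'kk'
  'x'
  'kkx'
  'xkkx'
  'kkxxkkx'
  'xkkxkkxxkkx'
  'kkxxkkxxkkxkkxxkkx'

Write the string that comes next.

xkkxkkxxkkxkkxxkkxxkkxkkxxkkx

This is a Fibonacci-style word recurrence s(k) = s(k−2)·s(k−1): e.g. kk·x = kkx.
So term 8 is xkkxkkxxkkx·kkxxkkxxkkxkkxxkkx.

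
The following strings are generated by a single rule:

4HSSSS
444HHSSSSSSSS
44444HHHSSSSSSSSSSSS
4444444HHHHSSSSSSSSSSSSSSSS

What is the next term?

444444444HHHHHSSSSSSSSSSSSSSSSSSSS

The n-th term is 2n-1 4's then n H's then 4n S's (n = 1, 2, …).
At n = 5 the blocks have lengths 9, 5, 20.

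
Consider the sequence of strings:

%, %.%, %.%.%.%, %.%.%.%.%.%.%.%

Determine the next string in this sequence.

%.%.%.%.%.%.%.%.%.%.%.%.%.%.%.%

Every step duplicates the string with '.' between the halves.
So the next term is two copies of %.%.%.%.%.%.%.% with '.' between the halves.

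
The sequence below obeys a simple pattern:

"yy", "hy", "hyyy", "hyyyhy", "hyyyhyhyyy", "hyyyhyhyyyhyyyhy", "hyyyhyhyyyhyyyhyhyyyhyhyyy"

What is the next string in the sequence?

From term 3 onward, concatenate the last term with the second-to-last: hy·yy = hyyy, hyyy·hy = hyyyhy, …
So term 8 is hyyyhyhyyyhyyyhyhyyyhyhyyy·hyyyhyhyyyhyyyhy.

hyyyhyhyyyhyyyhyhyyyhyhyyyhyyyhyhyyyhyyyhy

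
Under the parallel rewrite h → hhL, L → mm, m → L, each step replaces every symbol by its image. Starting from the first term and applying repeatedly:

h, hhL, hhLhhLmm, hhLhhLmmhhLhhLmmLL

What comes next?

hhLhhLmmhhLhhLmmLLhhLhhLmmhhLhhLmmLLmmmm

Replace each of the 18 characters of hhLhhLmmhhLhhLmmLL in place — hhL hhL mm hhL hhL mm L L hhL hhL mm hhL hhL mm L L mm mm — and concatenate.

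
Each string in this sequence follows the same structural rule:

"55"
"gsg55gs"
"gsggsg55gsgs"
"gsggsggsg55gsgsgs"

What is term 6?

Every step adds gsg to the front and gs to the end of the previous string.
From gsggsggsg55gsgsgs, 2 further steps: gsggsggsg55gsgsgs → gsggsggsggsg55gsgsgsgs → (answer).

gsggsggsggsggsg55gsgsgsgsgs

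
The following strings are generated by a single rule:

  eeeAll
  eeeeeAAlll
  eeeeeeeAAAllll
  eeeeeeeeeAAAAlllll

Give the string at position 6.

eeeeeeeeeeeeeAAAAAAlllllll

The n-th term is 2n+1 e's then n A's then n+1 l's (n = 1, 2, …).
Setting n = 6 gives 13, 6, 7 characters in each block.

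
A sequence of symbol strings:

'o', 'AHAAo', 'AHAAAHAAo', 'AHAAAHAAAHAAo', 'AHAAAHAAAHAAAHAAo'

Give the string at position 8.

Each term is the previous one with AHAA prepended.
From AHAAAHAAAHAAAHAAo, 3 further steps: AHAAAHAAAHAAAHAAo → AHAAAHAAAHAAAHAAAHAAo → AHAAAHAAAHAAAHAAAHAAAHAAo → (answer).

AHAAAHAAAHAAAHAAAHAAAHAAAHAAo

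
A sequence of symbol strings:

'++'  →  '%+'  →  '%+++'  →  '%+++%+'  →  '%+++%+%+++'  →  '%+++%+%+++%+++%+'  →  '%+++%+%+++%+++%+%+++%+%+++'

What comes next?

Each term (from the third on) is the previous term followed by the one before it: term 3 = %+·++ = %+++.
The next term joins %+++%+%+++%+++%+%+++%+%+++ and %+++%+%+++%+++%+.

%+++%+%+++%+++%+%+++%+%+++%+++%+%+++%+++%+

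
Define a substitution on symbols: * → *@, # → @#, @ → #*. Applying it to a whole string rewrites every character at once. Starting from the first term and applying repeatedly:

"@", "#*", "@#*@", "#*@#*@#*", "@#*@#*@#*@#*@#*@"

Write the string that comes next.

φ(@#*@#*@#*@#*@#*@) expands symbol-by-symbol to #* @# *@ #* @# *@ #* @# *@ #* @# *@ #* @# *@ #*; joining the 16 pieces gives the next term.

#*@#*@#*@#*@#*@#*@#*@#*@#*@#*@#*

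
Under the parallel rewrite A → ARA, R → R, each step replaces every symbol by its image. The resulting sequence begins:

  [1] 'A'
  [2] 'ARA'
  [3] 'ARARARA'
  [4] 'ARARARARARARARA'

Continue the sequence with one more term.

φ(ARARARARARARARA) expands symbol-by-symbol to ARA R ARA R ARA R ARA R ARA R ARA R ARA R ARA; joining the 15 pieces gives the next term.

ARARARARARARARARARARARARARARARA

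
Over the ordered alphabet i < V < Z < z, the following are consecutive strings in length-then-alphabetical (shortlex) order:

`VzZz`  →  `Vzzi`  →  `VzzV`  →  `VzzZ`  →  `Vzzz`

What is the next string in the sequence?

Treat Vzzz as a base-4 numeral over the given alphabet and add one, carrying through any trailing z's.

Ziii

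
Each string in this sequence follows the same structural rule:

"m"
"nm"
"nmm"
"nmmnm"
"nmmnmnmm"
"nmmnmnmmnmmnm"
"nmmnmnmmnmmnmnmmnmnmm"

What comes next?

nmmnmnmmnmmnmnmmnmnmmnmmnmnmmnmmnm

This is a Fibonacci-style word recurrence s(k) = s(k−1)·s(k−2): e.g. nm·m = nmm.
Continuing: nmmnmnmmnmmnmnmmnmnmm · nmmnmnmmnmmnm gives term 8.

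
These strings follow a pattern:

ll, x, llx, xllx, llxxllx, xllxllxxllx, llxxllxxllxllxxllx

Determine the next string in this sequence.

xllxllxxllxllxxllxxllxllxxllx

Each term (from the third on) is the two preceding terms concatenated in order: term 3 = ll·x = llx.
The next term joins xllxllxxllx and llxxllxxllxllxxllx.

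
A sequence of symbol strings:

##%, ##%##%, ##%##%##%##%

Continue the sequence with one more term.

##%##%##%##%##%##%##%##%

s(k+1) = s(k)·s(k) — each term doubles the last.
One more doubling of ##%##%##%##% gives the answer.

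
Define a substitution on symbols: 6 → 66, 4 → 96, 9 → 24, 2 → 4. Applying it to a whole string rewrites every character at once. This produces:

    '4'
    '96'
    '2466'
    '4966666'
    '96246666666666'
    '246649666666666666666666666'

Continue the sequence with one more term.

49666669624666666666666666666666666666666666666666666

Applying the rule to each of the 27 symbols of 246649666666666666666666666 gives the pieces 4 96 66 66 96 24 66 66 66 66 66 66 66 66 66 66 66 66 66 66 66 66 66 66 66 66 66, which concatenate to the answer.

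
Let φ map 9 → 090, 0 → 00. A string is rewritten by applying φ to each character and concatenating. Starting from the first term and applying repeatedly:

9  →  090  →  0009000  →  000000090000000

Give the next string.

0000000000000009000000000000000

φ(000000090000000) expands symbol-by-symbol to 00 00 00 00 00 00 00 090 00 00 00 00 00 00 00; joining the 15 pieces gives the next term.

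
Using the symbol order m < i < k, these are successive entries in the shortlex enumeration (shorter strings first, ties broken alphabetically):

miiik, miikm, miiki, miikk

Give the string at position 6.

mikmi

Stepping forward 2 times from miikk: miikk → mikmm, then the target.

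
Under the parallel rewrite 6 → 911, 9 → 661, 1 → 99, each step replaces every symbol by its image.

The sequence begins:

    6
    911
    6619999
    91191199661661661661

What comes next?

6619999661999966166191191199911911999119119991191199

Applying the rule to each of the 20 symbols of 91191199661661661661 gives the pieces 661 99 99 661 99 99 661 661 911 911 99 911 911 99 911 911 99 911 911 99, which concatenate to the answer.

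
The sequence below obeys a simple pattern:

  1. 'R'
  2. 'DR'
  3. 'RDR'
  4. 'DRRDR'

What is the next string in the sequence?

This is a Fibonacci-style word recurrence s(k) = s(k−2)·s(k−1): e.g. R·DR = RDR.
The next term joins RDR and DRRDR.

RDRDRRDR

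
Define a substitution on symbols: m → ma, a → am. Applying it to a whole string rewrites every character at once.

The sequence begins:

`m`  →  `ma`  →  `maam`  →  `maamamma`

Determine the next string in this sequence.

Rewriting each symbol of maamamma: m→ma, a→am, a→am, m→ma, a→am, m→ma, m→ma, a→am, which concatenates to ma am am ma am ma ma am.

maamammaammamaam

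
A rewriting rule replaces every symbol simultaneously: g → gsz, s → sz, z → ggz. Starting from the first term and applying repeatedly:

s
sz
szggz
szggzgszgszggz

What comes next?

szggzgszgszggzgszszggzgszszggzgszgszggz

Applying the rule to each of the 14 symbols of szggzgszgszggz gives the pieces sz ggz gsz gsz ggz gsz sz ggz gsz sz ggz gsz gsz ggz, which concatenate to the answer.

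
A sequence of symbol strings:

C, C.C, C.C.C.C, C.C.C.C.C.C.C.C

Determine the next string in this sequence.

s(k+1) = s(k)·.·s(k) — each term doubles the last with '.' between the halves.
One more doubling of C.C.C.C.C.C.C.C gives the answer.

C.C.C.C.C.C.C.C.C.C.C.C.C.C.C.C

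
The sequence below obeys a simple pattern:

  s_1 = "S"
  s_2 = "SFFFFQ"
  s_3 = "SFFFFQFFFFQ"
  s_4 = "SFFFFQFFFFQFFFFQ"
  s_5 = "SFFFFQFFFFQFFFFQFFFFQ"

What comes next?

The strings grow by a fixed suffix FFFFQ each time.
One more step from SFFFFQFFFFQFFFFQFFFFQ gives the answer.

SFFFFQFFFFQFFFFQFFFFQFFFFQ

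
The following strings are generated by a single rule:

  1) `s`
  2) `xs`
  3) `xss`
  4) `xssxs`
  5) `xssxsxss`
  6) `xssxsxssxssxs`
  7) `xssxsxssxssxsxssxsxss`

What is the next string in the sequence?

From term 3 onward, concatenate the last term with the second-to-last: xs·s = xss, xss·xs = xssxs, …
Continuing: xssxsxssxssxsxssxsxss · xssxsxssxssxs gives term 8.

xssxsxssxssxsxssxsxssxssxsxssxssxs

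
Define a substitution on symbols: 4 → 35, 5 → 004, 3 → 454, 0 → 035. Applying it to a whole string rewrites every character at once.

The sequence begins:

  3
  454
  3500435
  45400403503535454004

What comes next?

Replace each of the 20 characters of 45400403503535454004 in place — 35 004 35 035 035 35 035 454 004 035 454 004 454 004 35 004 35 035 035 35 — and concatenate.

350043503503535035454004035454004454004350043503503535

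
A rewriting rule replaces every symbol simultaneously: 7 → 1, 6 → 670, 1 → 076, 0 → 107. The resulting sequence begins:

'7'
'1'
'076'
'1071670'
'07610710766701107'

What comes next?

10716700761071076107167067011070760761071

Applying the rule to each of the 17 symbols of 07610710766701107 gives the pieces 107 1 670 076 107 1 076 107 1 670 670 1 107 076 076 107 1, which concatenate to the answer.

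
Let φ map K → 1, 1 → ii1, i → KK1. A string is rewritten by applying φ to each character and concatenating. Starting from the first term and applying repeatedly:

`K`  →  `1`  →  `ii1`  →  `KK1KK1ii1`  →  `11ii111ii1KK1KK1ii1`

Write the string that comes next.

ii1ii1KK1KK1ii1ii1ii1KK1KK1ii111ii111ii1KK1KK1ii1

Replace each of the 19 characters of 11ii111ii1KK1KK1ii1 in place — ii1 ii1 KK1 KK1 ii1 ii1 ii1 KK1 KK1 ii1 1 1 ii1 1 1 ii1 KK1 KK1 ii1 — and concatenate.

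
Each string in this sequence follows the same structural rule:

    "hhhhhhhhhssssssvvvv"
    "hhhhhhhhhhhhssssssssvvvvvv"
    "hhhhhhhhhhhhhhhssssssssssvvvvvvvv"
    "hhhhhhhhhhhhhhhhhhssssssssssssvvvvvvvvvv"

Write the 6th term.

Each string has the form h^{3n} s^{2n} v^{2n-2}, where the shown terms are n = 3, 4, 5, 6.
At n = 8 the blocks have lengths 24, 16, 14.

hhhhhhhhhhhhhhhhhhhhhhhhssssssssssssssssvvvvvvvvvvvvvv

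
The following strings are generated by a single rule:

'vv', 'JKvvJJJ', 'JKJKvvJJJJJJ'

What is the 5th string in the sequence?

JKJKJKJKvvJJJJJJJJJJJJ

Every step adds JK to the front and JJJ to the end of the previous string.
From JKJKvvJJJJJJ, 2 further steps: JKJKvvJJJJJJ → JKJKJKvvJJJJJJJJJ → (answer).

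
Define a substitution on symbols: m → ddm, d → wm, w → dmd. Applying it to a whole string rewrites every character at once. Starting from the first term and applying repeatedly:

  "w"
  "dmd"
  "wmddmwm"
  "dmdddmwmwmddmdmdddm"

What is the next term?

Rewriting the 19 symbols of dmdddmwmwmddmdmdddm one by one yields wm ddm wm wm wm ddm dmd ddm dmd ddm wm wm ddm wm ddm wm wm wm ddm; concatenated:

wmddmwmwmwmddmdmdddmdmdddmwmwmddmwmddmwmwmwmddm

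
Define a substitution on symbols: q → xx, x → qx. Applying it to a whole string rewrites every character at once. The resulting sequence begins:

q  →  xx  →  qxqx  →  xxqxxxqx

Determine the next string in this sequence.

qxqxxxqxqxqxxxqx

Expanding xxqxxxqx: x→qx, x→qx, q→xx, x→qx, x→qx, x→qx, q→xx, x→qx. Concatenated: qx qx xx qx qx qx xx qx.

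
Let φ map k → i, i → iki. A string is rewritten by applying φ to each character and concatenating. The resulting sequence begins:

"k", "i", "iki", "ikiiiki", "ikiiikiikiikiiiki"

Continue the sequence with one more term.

ikiiikiikiikiiikiikiiikiikiiikiikiikiiiki

Applying the rule to each of the 17 symbols of ikiiikiikiikiiiki gives the pieces iki i iki iki iki i iki iki i iki iki i iki iki iki i iki, which concatenate to the answer.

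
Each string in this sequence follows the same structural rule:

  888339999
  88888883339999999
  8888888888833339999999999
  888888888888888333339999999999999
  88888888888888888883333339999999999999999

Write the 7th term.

888888888888888888888888888333333339999999999999999999999

Each string has the form 8^{4n-1} 3^{n+1} 9^{3n+1} (n = 1, 2, …).
Setting n = 7 gives 27, 8, 22 characters in each block.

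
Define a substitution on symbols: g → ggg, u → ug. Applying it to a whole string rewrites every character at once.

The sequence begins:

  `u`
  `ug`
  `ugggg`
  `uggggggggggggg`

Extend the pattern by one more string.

ugggggggggggggggggggggggggggggggggggggggg

Applying the rule to each of the 14 symbols of uggggggggggggg gives the pieces ug ggg ggg ggg ggg ggg ggg ggg ggg ggg ggg ggg ggg ggg, which concatenate to the answer.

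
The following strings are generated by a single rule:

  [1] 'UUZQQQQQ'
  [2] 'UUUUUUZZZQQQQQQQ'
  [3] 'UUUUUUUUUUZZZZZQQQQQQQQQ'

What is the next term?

The n-th term is 4n-2 U's then 2n-1 Z's then 2n+3 Q's (n = 1, 2, …).
Setting n = 4 gives 14, 7, 11 characters in each block.

UUUUUUUUUUUUUUZZZZZZZQQQQQQQQQQQ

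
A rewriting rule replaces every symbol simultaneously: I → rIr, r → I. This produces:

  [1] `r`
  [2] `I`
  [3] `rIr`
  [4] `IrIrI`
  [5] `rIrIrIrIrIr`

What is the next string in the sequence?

IrIrIrIrIrIrIrIrIrIrI

Apply φ to rIrIrIrIrIr symbol by symbol: r→I, I→rIr, r→I, I→rIr, r→I, I→rIr, r→I, I→rIr, r→I, I→rIr, r→I; joined: I rIr I rIr I rIr I rIr I rIr I.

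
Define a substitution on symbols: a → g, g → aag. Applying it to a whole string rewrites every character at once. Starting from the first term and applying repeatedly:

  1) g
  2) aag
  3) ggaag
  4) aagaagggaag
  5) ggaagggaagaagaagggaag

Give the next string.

aagaagggaagaagaagggaagggaagggaagaagaagggaag

Replace each of the 21 characters of ggaagggaagaagaagggaag in place — aag aag g g aag aag aag g g aag g g aag g g aag aag aag g g aag — and concatenate.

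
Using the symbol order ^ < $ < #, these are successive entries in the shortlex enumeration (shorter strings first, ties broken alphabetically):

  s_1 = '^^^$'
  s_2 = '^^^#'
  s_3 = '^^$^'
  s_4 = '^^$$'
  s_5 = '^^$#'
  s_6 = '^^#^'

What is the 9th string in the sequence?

^$^^

Advancing 3 positions from ^^#^ through ^^#^ → ^^#$ → ^^## reaches term 9.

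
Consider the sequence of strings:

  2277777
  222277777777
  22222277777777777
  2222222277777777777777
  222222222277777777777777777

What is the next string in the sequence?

Each string has the form 2^{2n} 7^{3n+2} (n = 1, 2, …).
For the next term, n = 6, so the run lengths are 12, 20.

22222222222277777777777777777777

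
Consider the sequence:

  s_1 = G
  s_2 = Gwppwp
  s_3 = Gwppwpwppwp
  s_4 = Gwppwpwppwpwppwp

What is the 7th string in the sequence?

Each term is the previous one with wppwp appended.
From Gwppwpwppwpwppwp, 3 further steps: Gwppwpwppwpwppwp → Gwppwpwppwpwppwpwppwp → Gwppwpwppwpwppwpwppwpwppwp → (answer).

Gwppwpwppwpwppwpwppwpwppwpwppwp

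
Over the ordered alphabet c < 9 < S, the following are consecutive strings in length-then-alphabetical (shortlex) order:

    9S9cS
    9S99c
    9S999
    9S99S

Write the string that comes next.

The successor of 9S99S increments the rightmost position that isn't already S and resets every position after it to c.

9S9Sc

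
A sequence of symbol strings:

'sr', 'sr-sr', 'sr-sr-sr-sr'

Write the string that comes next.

Each string is two copies of the previous one joined by '-'.
Doubling sr-sr-sr-sr with '-' between the halves:

sr-sr-sr-sr-sr-sr-sr-sr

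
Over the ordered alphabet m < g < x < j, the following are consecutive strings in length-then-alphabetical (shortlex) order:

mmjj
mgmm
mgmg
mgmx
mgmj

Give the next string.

The successor of mgmj increments the rightmost position that isn't already j and resets every position after it to m.

mggm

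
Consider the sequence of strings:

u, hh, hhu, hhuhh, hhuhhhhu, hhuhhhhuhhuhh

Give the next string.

Each term (from the third on) is the previous term followed by the one before it: term 3 = hh·u = hhu.
Continuing: hhuhhhhuhhuhh · hhuhhhhu gives term 7.

hhuhhhhuhhuhhhhuhhhhu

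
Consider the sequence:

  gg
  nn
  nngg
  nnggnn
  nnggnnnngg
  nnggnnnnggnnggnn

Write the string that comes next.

From term 3 onward, concatenate the last term with the second-to-last: nn·gg = nngg, nngg·nn = nnggnn, …
The next term joins nnggnnnnggnnggnn and nnggnnnngg.

nnggnnnnggnnggnnnnggnnnngg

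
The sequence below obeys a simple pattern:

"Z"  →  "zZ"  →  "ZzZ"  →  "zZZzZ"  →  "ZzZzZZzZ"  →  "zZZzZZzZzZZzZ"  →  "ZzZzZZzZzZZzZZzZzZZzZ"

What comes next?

zZZzZZzZzZZzZZzZzZZzZzZZzZZzZzZZzZ

Each term (from the third on) is the two preceding terms concatenated in order: term 3 = Z·zZ = ZzZ.
So term 8 is zZZzZZzZzZZzZ·ZzZzZZzZzZZzZZzZzZZzZ.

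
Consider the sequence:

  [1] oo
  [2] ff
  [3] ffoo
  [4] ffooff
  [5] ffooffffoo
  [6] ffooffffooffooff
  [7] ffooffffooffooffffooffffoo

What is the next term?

This is a Fibonacci-style word recurrence s(k) = s(k−1)·s(k−2): e.g. ff·oo = ffoo.
The next term joins ffooffffooffooffffooffffoo and ffooffffooffooff.

ffooffffooffooffffooffffooffooffffooffooff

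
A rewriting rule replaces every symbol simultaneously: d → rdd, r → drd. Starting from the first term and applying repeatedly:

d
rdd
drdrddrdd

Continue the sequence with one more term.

rdddrdrdddrdrddrdddrdrddrdd

Expanding drdrddrdd: d→rdd, r→drd, d→rdd, r→drd, d→rdd, d→rdd, r→drd, d→rdd, d→rdd. Concatenated: rdd drd rdd drd rdd rdd drd rdd rdd.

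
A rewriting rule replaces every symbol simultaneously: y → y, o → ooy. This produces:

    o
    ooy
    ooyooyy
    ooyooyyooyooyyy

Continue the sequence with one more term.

Applying the rule to each of the 15 symbols of ooyooyyooyooyyy gives the pieces ooy ooy y ooy ooy y y ooy ooy y ooy ooy y y y, which concatenate to the answer.

ooyooyyooyooyyyooyooyyooyooyyyy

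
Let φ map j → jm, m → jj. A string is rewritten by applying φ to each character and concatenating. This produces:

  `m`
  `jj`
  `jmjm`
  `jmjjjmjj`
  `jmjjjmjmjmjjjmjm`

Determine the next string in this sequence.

Applying the rule to each of the 16 symbols of jmjjjmjmjmjjjmjm gives the pieces jm jj jm jm jm jj jm jj jm jj jm jm jm jj jm jj, which concatenate to the answer.

jmjjjmjmjmjjjmjjjmjjjmjmjmjjjmjj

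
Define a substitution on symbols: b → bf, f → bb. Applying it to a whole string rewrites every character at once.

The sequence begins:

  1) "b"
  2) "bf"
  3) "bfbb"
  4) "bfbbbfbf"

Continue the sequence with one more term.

bfbbbfbfbfbbbfbb

Expanding bfbbbfbf: b→bf, f→bb, b→bf, b→bf, b→bf, f→bb, b→bf, f→bb. Concatenated: bf bb bf bf bf bb bf bb.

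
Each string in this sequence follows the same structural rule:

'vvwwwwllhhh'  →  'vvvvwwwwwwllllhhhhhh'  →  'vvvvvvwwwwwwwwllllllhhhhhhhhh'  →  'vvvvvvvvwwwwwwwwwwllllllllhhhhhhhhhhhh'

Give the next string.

vvvvvvvvvvwwwwwwwwwwwwllllllllllhhhhhhhhhhhhhhh

Reading off run lengths: v runs 2, 4, 6, 8; w runs 4, 6, 8, 10; l runs 2, 4, 6, 8; h runs 3, 6, 9, 12 — each is linear in n (n = 1, 2, …).
For the next term, n = 5, so the run lengths are 10, 12, 10, 15.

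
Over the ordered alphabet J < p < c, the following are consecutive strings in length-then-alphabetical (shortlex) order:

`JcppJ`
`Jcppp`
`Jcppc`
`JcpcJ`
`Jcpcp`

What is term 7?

Stepping forward 2 times from Jcpcp: Jcpcp → Jcpcc, then the target.

JccJJ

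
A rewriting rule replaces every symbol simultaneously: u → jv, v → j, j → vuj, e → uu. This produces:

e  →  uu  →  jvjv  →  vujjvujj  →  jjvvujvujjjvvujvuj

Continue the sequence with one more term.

vujvujjjjvvujjjvvujvujvujjjjvvujjjvvuj

φ(jjvvujvujjjvvujvuj) expands symbol-by-symbol to vuj vuj j j jv vuj j jv vuj vuj vuj j j jv vuj j jv vuj; joining the 18 pieces gives the next term.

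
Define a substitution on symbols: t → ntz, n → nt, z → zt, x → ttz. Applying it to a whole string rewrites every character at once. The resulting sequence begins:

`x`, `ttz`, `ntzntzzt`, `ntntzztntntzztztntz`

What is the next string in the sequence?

Rewriting the 19 symbols of ntntzztntntzztztntz one by one yields nt ntz nt ntz zt zt ntz nt ntz nt ntz zt zt ntz zt ntz nt ntz zt; concatenated:

ntntzntntzztztntzntntzntntzztztntzztntzntntzzt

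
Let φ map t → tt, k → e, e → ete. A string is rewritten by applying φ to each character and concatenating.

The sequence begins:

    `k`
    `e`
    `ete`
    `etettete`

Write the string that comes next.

Expanding etettete: e→ete, t→tt, e→ete, t→tt, t→tt, e→ete, t→tt, e→ete. Concatenated: ete tt ete tt tt ete tt ete.

etettetettttetettete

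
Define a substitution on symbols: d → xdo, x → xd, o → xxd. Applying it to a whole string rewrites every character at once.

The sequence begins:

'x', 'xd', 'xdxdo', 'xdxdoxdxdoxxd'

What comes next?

xdxdoxdxdoxxdxdxdoxdxdoxxdxdxdxdo

Applying the rule to each of the 13 symbols of xdxdoxdxdoxxd gives the pieces xd xdo xd xdo xxd xd xdo xd xdo xxd xd xd xdo, which concatenate to the answer.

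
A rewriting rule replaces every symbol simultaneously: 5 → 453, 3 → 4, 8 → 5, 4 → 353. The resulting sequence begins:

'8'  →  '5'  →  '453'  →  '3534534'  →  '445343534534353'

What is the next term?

353353453435344534353453435344534

φ(445343534534353) expands symbol-by-symbol to 353 353 453 4 353 4 453 4 353 453 4 353 4 453 4; joining the 15 pieces gives the next term.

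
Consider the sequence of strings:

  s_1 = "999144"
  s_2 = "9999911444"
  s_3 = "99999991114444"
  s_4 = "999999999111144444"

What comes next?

9999999999911111444444

Each string has the form 9^{2n-1} 1^{n-1} 4^{n}, where the shown terms are n = 2, 3, 4, 5.
Setting n = 6 gives 11, 5, 6 characters in each block.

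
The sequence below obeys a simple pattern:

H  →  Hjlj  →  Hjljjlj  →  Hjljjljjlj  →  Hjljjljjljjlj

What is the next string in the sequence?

Each term is the previous one with jlj appended.
Applying this once more to Hjljjljjljjlj:

Hjljjljjljjljjlj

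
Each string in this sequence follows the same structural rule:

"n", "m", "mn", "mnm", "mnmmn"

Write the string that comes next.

This is a Fibonacci-style word recurrence s(k) = s(k−1)·s(k−2): e.g. m·n = mn.
Continuing: mnmmn · mnm gives term 6.

mnmmnmnm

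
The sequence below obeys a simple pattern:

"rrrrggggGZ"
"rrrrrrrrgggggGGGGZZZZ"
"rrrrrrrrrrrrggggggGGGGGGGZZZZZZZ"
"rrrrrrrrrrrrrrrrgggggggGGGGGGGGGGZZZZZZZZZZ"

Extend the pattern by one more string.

Term n consists of 4n r's, followed by n+3 g's, followed by 3n-2 G's, followed by 3n-2 Z's (n = 1, 2, …).
For the next term, n = 5, so the run lengths are 20, 8, 13, 13.

rrrrrrrrrrrrrrrrrrrrggggggggGGGGGGGGGGGGGZZZZZZZZZZZZZ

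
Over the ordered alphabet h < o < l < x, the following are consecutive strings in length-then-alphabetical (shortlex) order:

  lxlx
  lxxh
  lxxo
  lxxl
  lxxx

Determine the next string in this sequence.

xhhh

The successor of lxxx increments the rightmost position that isn't already x and resets every position after it to h.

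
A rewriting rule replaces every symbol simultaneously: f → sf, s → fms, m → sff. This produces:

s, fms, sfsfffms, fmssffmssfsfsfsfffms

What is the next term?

φ(fmssffmssfsfsfsfffms) expands symbol-by-symbol to sf sff fms fms sf sf sff fms fms sf fms sf fms sf fms sf sf sf sff fms; joining the 20 pieces gives the next term.

sfsfffmsfmssfsfsfffmsfmssffmssffmssffmssfsfsfsfffms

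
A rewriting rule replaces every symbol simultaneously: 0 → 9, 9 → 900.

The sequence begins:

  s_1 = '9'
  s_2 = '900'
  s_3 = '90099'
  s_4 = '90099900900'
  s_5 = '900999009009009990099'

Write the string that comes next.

Replace each of the 21 characters of 900999009009009990099 in place — 900 9 9 900 900 900 9 9 900 9 9 900 9 9 900 900 900 9 9 900 900 — and concatenate.

9009990090090099900999009990090090099900900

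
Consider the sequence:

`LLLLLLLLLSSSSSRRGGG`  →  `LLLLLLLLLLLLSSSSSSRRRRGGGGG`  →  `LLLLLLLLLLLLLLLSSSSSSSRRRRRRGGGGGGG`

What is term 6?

Term n consists of 3n+3 L's, followed by n+3 S's, followed by 2n-2 R's, followed by 2n-1 G's, where the shown terms are n = 2, 3, 4.
At n = 7 the blocks have lengths 24, 10, 12, 13.

LLLLLLLLLLLLLLLLLLLLLLLLSSSSSSSSSSRRRRRRRRRRRRGGGGGGGGGGGGG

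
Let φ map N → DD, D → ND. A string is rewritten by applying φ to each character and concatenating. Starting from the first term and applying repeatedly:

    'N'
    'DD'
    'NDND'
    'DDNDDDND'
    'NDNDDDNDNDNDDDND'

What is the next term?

Rewriting the 16 symbols of NDNDDDNDNDNDDDND one by one yields DD ND DD ND ND ND DD ND DD ND DD ND ND ND DD ND; concatenated:

DDNDDDNDNDNDDDNDDDNDDDNDNDNDDDND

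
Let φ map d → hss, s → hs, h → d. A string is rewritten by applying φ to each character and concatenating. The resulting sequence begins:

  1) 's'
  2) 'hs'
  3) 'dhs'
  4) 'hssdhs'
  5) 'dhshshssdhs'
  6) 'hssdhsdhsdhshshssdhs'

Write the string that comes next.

Rewriting the 20 symbols of hssdhsdhsdhshshssdhs one by one yields d hs hs hss d hs hss d hs hss d hs d hs d hs hs hss d hs; concatenated:

dhshshssdhshssdhshssdhsdhsdhshshssdhs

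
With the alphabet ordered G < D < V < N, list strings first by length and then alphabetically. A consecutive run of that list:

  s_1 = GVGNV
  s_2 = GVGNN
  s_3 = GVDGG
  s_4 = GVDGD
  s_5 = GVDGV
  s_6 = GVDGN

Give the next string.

GVDDG

The successor of GVDGN increments the rightmost position that isn't already N and resets every position after it to G.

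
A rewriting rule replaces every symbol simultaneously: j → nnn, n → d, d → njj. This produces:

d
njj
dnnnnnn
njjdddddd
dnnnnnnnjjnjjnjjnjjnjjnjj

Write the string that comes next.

φ(dnnnnnnnjjnjjnjjnjjnjjnjj) expands symbol-by-symbol to njj d d d d d d d nnn nnn d nnn nnn d nnn nnn d nnn nnn d nnn nnn d nnn nnn; joining the 25 pieces gives the next term.

njjdddddddnnnnnndnnnnnndnnnnnndnnnnnndnnnnnndnnnnnn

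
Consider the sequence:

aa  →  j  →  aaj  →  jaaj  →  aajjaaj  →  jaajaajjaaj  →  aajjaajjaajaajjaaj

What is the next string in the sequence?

This is a Fibonacci-style word recurrence s(k) = s(k−2)·s(k−1): e.g. aa·j = aaj.
So term 8 is jaajaajjaaj·aajjaajjaajaajjaaj.

jaajaajjaajaajjaajjaajaajjaaj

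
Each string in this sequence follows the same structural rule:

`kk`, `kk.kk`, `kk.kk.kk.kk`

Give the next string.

Every step duplicates the string with '.' between the halves.
Doubling kk.kk.kk.kk with '.' between the halves:

kk.kk.kk.kk.kk.kk.kk.kk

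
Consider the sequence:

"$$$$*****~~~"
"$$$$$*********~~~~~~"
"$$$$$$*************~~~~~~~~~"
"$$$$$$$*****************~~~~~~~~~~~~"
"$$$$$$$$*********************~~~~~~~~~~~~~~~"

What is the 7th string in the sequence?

$$$$$$$$$$*****************************~~~~~~~~~~~~~~~~~~~~~

Each string has the form $^{n+3} *^{4n+1} ~^{3n} (n = 1, 2, …).
Setting n = 7 gives 10, 29, 21 characters in each block.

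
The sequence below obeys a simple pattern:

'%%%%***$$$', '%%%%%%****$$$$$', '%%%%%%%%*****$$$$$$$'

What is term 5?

Term n consists of 2n %'s, followed by n+1 *'s, followed by 2n-1 $'s, where the shown terms are n = 2, 3, 4.
For term 5, n = 6, so the run lengths are 12, 7, 11.

%%%%%%%%%%%%*******$$$$$$$$$$$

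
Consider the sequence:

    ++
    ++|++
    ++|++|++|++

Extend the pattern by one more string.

Each string is two copies of the previous one joined by '|'.
One more doubling of ++|++|++|++ gives the answer.

++|++|++|++|++|++|++|++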